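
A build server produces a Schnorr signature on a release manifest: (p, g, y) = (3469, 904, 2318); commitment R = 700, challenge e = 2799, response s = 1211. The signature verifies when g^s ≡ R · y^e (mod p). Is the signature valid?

valid

g^s mod p:
Squares mod 3469: 904^1≡904, 904^2≡2001, 904^4≡775, 904^8≡488, 904^16≡2252, 904^32≡3295, 904^64≡2524, 904^128≡1492, 904^256≡2435, 904^512≡704, 904^1024≡3018
1211 = 1024 + 128 + 32 + 16 + 8 + 2 + 1, so 904^1211 ≡ 3018·1492·3295·2252·488·2001·904 ≡ 1247 (mod 3469)
R · y^e mod p:
Squares mod 3469: 2318^1≡2318, 2318^2≡3112, 2318^4≡2565, 2318^8≡2001, 2318^16≡775, 2318^32≡488, 2318^64≡2252, 2318^128≡3295, 2318^256≡2524, 2318^512≡1492, 2318^1024≡2435, 2318^2048≡704
2799 = 2048 + 512 + 128 + 64 + 32 + 8 + 4 + 2 + 1, so 2318^2799 ≡ 704·1492·3295·2252·488·2001·2565·3112·2318 ≡ 2663 (mod 3469)
700·2663 = 1864100 ≡ 1247 (mod 3469)
1247 ≡ 1247 (mod 3469); signature holds.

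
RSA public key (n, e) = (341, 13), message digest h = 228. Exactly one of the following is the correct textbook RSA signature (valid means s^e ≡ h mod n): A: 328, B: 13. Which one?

B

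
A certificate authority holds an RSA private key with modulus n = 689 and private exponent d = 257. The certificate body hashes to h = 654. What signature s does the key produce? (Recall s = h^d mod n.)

504

Squares mod 689: h^1≡654, h^2≡536, h^4≡672, h^8≡289, h^16≡152, h^32≡367, h^64≡334, h^128≡627, h^256≡399
257 = 256 + 1, so h^257 ≡ 399·654 ≡ 504 (mod 689)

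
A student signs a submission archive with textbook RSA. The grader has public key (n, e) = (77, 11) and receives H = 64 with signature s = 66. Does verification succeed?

fails

s^2 ≡ 66^2 = 4356 ≡ 44
s^4 ≡ 44^2 = 1936 ≡ 11
s^8 ≡ 11^2 = 121 ≡ 44
11 = 8 + 2 + 1, so s^11 ≡ 44·44·66 ≡ 33 (mod 77)
s^11 mod 77 = 33, but H = 64.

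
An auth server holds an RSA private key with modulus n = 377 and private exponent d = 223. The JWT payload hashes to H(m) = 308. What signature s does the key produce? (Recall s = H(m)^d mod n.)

Squares mod 377: (H(m))^1≡308, (H(m))^2≡237, (H(m))^4≡373, (H(m))^8≡16, (H(m))^16≡256, (H(m))^32≡315, (H(m))^64≡74, (H(m))^128≡198
223 = 128 + 64 + 16 + 8 + 4 + 2 + 1, so (H(m))^223 ≡ 198·74·256·16·373·237·308 ≡ 282 (mod 377)

282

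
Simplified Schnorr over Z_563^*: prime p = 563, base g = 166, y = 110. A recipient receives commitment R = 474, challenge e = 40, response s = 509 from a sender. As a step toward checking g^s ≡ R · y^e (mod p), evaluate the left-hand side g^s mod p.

166^2 = 27556 ≡ 532
166^4 ≡ 532^2 = 283024 ≡ 398
166^8 ≡ 398^2 = 158404 ≡ 201
166^16 ≡ 201^2 = 40401 ≡ 428
166^32 ≡ 428^2 = 183184 ≡ 209
166^64 ≡ 209^2 = 43681 ≡ 330
166^128 ≡ 330^2 = 108900 ≡ 241
166^256 ≡ 241^2 = 58081 ≡ 92
509 = 256 + 128 + 64 + 32 + 16 + 8 + 4 + 1, so 166^509 ≡ 92·241·330·209·428·201·398·166 ≡ 520 (mod 563)

520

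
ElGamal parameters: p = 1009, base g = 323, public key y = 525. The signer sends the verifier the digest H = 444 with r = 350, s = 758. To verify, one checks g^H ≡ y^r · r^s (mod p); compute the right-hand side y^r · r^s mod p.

Squares mod 1009: 525^1≡525, 525^2≡168, 525^4≡981, 525^8≡784, 525^16≡175, 525^32≡355, 525^64≡909, 525^128≡919, 525^256≡28
350 = 256 + 64 + 16 + 8 + 4 + 2, so 525^350 ≡ 28·909·175·784·981·168 ≡ 810 (mod 1009)
Squares mod 1009: 350^1≡350, 350^2≡411, 350^4≡418, 350^8≡167, 350^16≡646, 350^32≡599, 350^64≡606, 350^128≡969, 350^256≡591, 350^512≡167
758 = 512 + 128 + 64 + 32 + 16 + 4 + 2, so 350^758 ≡ 167·969·606·599·646·418·411 ≡ 598 (mod 1009)
y^r · r^s ≡ 810·598 = 484380 ≡ 60 (mod 1009)

60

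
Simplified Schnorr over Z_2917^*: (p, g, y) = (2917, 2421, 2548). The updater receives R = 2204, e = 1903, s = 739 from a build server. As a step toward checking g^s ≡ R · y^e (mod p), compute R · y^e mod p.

2548^2 = 6492304 ≡ 1979
2548^4 ≡ 1979^2 = 3916441 ≡ 1827
2548^8 ≡ 1827^2 = 3337929 ≡ 881
2548^16 ≡ 881^2 = 776161 ≡ 239
2548^32 ≡ 239^2 = 57121 ≡ 1698
2548^64 ≡ 1698^2 = 2883204 ≡ 1208
2548^128 ≡ 1208^2 = 1459264 ≡ 764
2548^256 ≡ 764^2 = 583696 ≡ 296
2548^512 ≡ 296^2 = 87616 ≡ 106
2548^1024 ≡ 106^2 = 11236 ≡ 2485
1903 = 1024 + 512 + 256 + 64 + 32 + 8 + 4 + 2 + 1, so 2548^1903 ≡ 2485·106·296·1208·1698·881·1827·1979·2548 ≡ 171 (mod 2917)
R · y^e ≡ 2204·171 = 376884 ≡ 591 (mod 2917)

591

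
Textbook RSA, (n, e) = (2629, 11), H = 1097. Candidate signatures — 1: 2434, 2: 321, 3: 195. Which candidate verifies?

Candidate 1: Squares mod 2629: 2434^1≡2434, 2434^2≡1219, 2434^4≡576, 2434^8≡522; 11 = 8 + 2 + 1, so 2434^11 ≡ 522·1219·2434 ≡ 1532 (mod 2629)
Candidate 2: Squares mod 2629: 321^1≡321, 321^2≡510, 321^4≡2458, 321^8≡322; 11 = 8 + 2 + 1, so 321^11 ≡ 322·510·321 ≡ 541 (mod 2629)
Candidate 3: Squares mod 2629: 195^1≡195, 195^2≡1219, 195^4≡576, 195^8≡522; 11 = 8 + 2 + 1, so 195^11 ≡ 522·1219·195 ≡ 1097 (mod 2629)
  → matches H = 1097

3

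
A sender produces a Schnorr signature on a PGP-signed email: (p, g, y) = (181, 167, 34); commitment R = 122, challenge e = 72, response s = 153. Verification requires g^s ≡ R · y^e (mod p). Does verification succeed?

g^s mod p:
167^2 = 27889 ≡ 15
167^4 ≡ 15^2 = 225 ≡ 44
167^8 ≡ 44^2 = 1936 ≡ 126
167^16 ≡ 126^2 = 15876 ≡ 129
167^32 ≡ 129^2 = 16641 ≡ 170
167^64 ≡ 170^2 = 28900 ≡ 121
167^128 ≡ 121^2 = 14641 ≡ 161
153 = 128 + 16 + 8 + 1, so 167^153 ≡ 161·129·126·167 ≡ 56 (mod 181)
R · y^e mod p:
34^2 = 1156 ≡ 70
34^4 ≡ 70^2 = 4900 ≡ 13
34^8 ≡ 13^2 = 169
34^16 ≡ 169^2 = 28561 ≡ 144
34^32 ≡ 144^2 = 20736 ≡ 102
34^64 ≡ 102^2 = 10404 ≡ 87
72 = 64 + 8, so 34^72 ≡ 87·169 ≡ 42 (mod 181)
122·42 = 5124 ≡ 56 (mod 181)
56 ≡ 56 (mod 181); signature holds.

passes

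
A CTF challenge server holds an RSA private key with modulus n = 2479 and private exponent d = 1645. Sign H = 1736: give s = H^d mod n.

921

H^1645 mod 2479 = 921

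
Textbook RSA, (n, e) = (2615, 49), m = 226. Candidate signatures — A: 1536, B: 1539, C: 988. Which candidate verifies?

A

Candidate A: Squares mod 2615: 1536^1≡1536, 1536^2≡566, 1536^4≡1326, 1536^8≡996, 1536^16≡931, 1536^32≡1196; 49 = 32 + 16 + 1, so 1536^49 ≡ 1196·931·1536 ≡ 226 (mod 2615)
  → matches m = 226
Candidate B: Squares mod 2615: 1539^1≡1539, 1539^2≡1946, 1539^4≡396, 1539^8≡2531, 1539^16≡1826, 1539^32≡151; 49 = 32 + 16 + 1, so 1539^49 ≡ 151·1826·1539 ≡ 1034 (mod 2615)
Candidate C: Squares mod 2615: 988^1≡988, 988^2≡749, 988^4≡1391, 988^8≡2396, 988^16≡891, 988^32≡1536; 49 = 32 + 16 + 1, so 988^49 ≡ 1536·891·988 ≡ 1963 (mod 2615)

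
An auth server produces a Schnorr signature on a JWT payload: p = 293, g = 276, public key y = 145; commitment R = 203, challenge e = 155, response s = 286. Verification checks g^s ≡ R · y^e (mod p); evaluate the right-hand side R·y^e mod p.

145^2 = 21025 ≡ 222
145^4 ≡ 222^2 = 49284 ≡ 60
145^8 ≡ 60^2 = 3600 ≡ 84
145^16 ≡ 84^2 = 7056 ≡ 24
145^32 ≡ 24^2 = 576 ≡ 283
145^64 ≡ 283^2 = 80089 ≡ 100
145^128 ≡ 100^2 = 10000 ≡ 38
155 = 128 + 16 + 8 + 2 + 1, so 145^155 ≡ 38·24·84·222·145 ≡ 167 (mod 293)
R · y^e ≡ 203·167 = 33901 ≡ 206 (mod 293)

206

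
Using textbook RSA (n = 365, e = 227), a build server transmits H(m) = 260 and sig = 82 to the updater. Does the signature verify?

does not verify

sig^2 ≡ 82^2 = 6724 ≡ 154
sig^4 ≡ 154^2 = 23716 ≡ 356
sig^8 ≡ 356^2 = 126736 ≡ 81
sig^16 ≡ 81^2 = 6561 ≡ 356
sig^32 ≡ 356^2 = 126736 ≡ 81
sig^64 ≡ 81^2 = 6561 ≡ 356
sig^128 ≡ 356^2 = 126736 ≡ 81
227 = 128 + 64 + 32 + 2 + 1, so sig^227 ≡ 81·356·81·154·82 ≡ 138 (mod 365)
138 ≠ 260, so verification fails.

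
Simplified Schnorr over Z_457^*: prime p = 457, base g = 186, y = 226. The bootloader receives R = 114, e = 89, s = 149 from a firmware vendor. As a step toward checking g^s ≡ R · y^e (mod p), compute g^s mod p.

186^2 = 34596 ≡ 321
186^4 ≡ 321^2 = 103041 ≡ 216
186^8 ≡ 216^2 = 46656 ≡ 42
186^16 ≡ 42^2 = 1764 ≡ 393
186^32 ≡ 393^2 = 154449 ≡ 440
186^64 ≡ 440^2 = 193600 ≡ 289
186^128 ≡ 289^2 = 83521 ≡ 347
149 = 128 + 16 + 4 + 1, so 186^149 ≡ 347·393·216·186 ≡ 369 (mod 457)

369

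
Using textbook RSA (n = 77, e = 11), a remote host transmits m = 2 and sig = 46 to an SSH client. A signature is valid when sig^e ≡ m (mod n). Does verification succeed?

passes

Squares mod 77: sig^1≡46, sig^2≡37, sig^4≡60, sig^8≡58
11 = 8 + 2 + 1, so sig^11 ≡ 58·37·46 ≡ 2 (mod 77)
2 = m, so the signature checks out.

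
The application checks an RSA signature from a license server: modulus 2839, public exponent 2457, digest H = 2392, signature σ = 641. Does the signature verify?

σ^2 ≡ 641^2 = 410881 ≡ 2065
σ^4 ≡ 2065^2 = 4264225 ≡ 47
σ^8 ≡ 47^2 = 2209
σ^16 ≡ 2209^2 = 4879681 ≡ 2279
σ^32 ≡ 2279^2 = 5193841 ≡ 1310
σ^64 ≡ 1310^2 = 1716100 ≡ 1344
σ^128 ≡ 1344^2 = 1806336 ≡ 732
σ^256 ≡ 732^2 = 535824 ≡ 2092
σ^512 ≡ 2092^2 = 4376464 ≡ 1565
σ^1024 ≡ 1565^2 = 2449225 ≡ 2007
σ^2048 ≡ 2007^2 = 4028049 ≡ 2347
2457 = 2048 + 256 + 128 + 16 + 8 + 1, so σ^2457 ≡ 2347·2092·732·2279·2209·641 ≡ 447 (mod 2839)
447 ≠ 2392, so verification fails.

does not verify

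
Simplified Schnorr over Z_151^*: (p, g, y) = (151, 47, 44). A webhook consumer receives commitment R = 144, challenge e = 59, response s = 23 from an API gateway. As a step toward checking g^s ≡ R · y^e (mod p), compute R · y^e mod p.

Squares mod 151: 44^1≡44, 44^2≡124, 44^4≡125, 44^8≡72, 44^16≡50, 44^32≡84
59 = 32 + 16 + 8 + 2 + 1, so 44^59 ≡ 84·50·72·124·44 ≡ 148 (mod 151)
R · y^e ≡ 144·148 = 21312 ≡ 21 (mod 151)

21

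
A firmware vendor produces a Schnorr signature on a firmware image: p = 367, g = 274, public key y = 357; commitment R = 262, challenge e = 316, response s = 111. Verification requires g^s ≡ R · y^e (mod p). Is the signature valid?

g^s mod p:
274^2 = 75076 ≡ 208
274^4 ≡ 208^2 = 43264 ≡ 325
274^8 ≡ 325^2 = 105625 ≡ 296
274^16 ≡ 296^2 = 87616 ≡ 270
274^32 ≡ 270^2 = 72900 ≡ 234
274^64 ≡ 234^2 = 54756 ≡ 73
111 = 64 + 32 + 8 + 4 + 2 + 1, so 274^111 ≡ 73·234·296·325·208·274 ≡ 106 (mod 367)
R · y^e mod p:
357^2 = 127449 ≡ 100
357^4 ≡ 100^2 = 10000 ≡ 91
357^8 ≡ 91^2 = 8281 ≡ 207
357^16 ≡ 207^2 = 42849 ≡ 277
357^32 ≡ 277^2 = 76729 ≡ 26
357^64 ≡ 26^2 = 676 ≡ 309
357^128 ≡ 309^2 = 95481 ≡ 61
357^256 ≡ 61^2 = 3721 ≡ 51
316 = 256 + 32 + 16 + 8 + 4, so 357^316 ≡ 51·26·277·207·91 ≡ 274 (mod 367)
262·274 = 71788 ≡ 223 (mod 367)
106 ≠ 223; the check fails.

invalid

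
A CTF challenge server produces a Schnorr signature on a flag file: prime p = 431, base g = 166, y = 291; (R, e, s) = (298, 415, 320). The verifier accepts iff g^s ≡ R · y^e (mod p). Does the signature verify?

verifies

g^s mod p:
166^2 = 27556 ≡ 403
166^4 ≡ 403^2 = 162409 ≡ 353
166^8 ≡ 353^2 = 124609 ≡ 50
166^16 ≡ 50^2 = 2500 ≡ 345
166^32 ≡ 345^2 = 119025 ≡ 69
166^64 ≡ 69^2 = 4761 ≡ 20
166^128 ≡ 20^2 = 400
166^256 ≡ 400^2 = 160000 ≡ 99
320 = 256 + 64, so 166^320 ≡ 99·20 ≡ 256 (mod 431)
R · y^e mod p:
291^2 = 84681 ≡ 205
291^4 ≡ 205^2 = 42025 ≡ 218
291^8 ≡ 218^2 = 47524 ≡ 114
291^16 ≡ 114^2 = 12996 ≡ 66
291^32 ≡ 66^2 = 4356 ≡ 46
291^64 ≡ 46^2 = 2116 ≡ 392
291^128 ≡ 392^2 = 153664 ≡ 228
291^256 ≡ 228^2 = 51984 ≡ 264
415 = 256 + 128 + 16 + 8 + 4 + 2 + 1, so 291^415 ≡ 264·228·66·114·218·205·291 ≡ 24 (mod 431)
298·24 = 7152 ≡ 256 (mod 431)
256 ≡ 256 (mod 431); signature holds.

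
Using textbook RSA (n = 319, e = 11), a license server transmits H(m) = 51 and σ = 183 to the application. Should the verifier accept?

accept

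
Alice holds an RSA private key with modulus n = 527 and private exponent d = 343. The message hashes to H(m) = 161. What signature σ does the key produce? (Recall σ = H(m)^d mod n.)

440

(H(m))^2 ≡ 161^2 = 25921 ≡ 98
(H(m))^4 ≡ 98^2 = 9604 ≡ 118
(H(m))^8 ≡ 118^2 = 13924 ≡ 222
(H(m))^16 ≡ 222^2 = 49284 ≡ 273
(H(m))^32 ≡ 273^2 = 74529 ≡ 222
(H(m))^64 ≡ 222^2 = 49284 ≡ 273
(H(m))^128 ≡ 273^2 = 74529 ≡ 222
(H(m))^256 ≡ 222^2 = 49284 ≡ 273
343 = 256 + 64 + 16 + 4 + 2 + 1, so (H(m))^343 ≡ 273·273·273·118·98·161 ≡ 440 (mod 527)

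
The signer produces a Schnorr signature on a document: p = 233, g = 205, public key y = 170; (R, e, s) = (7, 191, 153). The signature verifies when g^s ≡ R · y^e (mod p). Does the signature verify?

verifies

g^s mod p:
205^2 = 42025 ≡ 85
205^4 ≡ 85^2 = 7225 ≡ 2
205^8 ≡ 2^2 = 4
205^16 ≡ 4^2 = 16
205^32 ≡ 16^2 = 256 ≡ 23
205^64 ≡ 23^2 = 529 ≡ 63
205^128 ≡ 63^2 = 3969 ≡ 8
153 = 128 + 16 + 8 + 1, so 205^153 ≡ 8·16·4·205 ≡ 110 (mod 233)
R · y^e mod p:
170^2 = 28900 ≡ 8
170^4 ≡ 8^2 = 64
170^8 ≡ 64^2 = 4096 ≡ 135
170^16 ≡ 135^2 = 18225 ≡ 51
170^32 ≡ 51^2 = 2601 ≡ 38
170^64 ≡ 38^2 = 1444 ≡ 46
170^128 ≡ 46^2 = 2116 ≡ 19
191 = 128 + 32 + 16 + 8 + 4 + 2 + 1, so 170^191 ≡ 19·38·51·135·64·8·170 ≡ 49 (mod 233)
7·49 = 343 ≡ 110 (mod 233)
110 ≡ 110 (mod 233); signature holds.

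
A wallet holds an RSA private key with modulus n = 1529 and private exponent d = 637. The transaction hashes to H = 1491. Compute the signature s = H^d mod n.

1031

Squares mod 1529: H^1≡1491, H^2≡1444, H^4≡1109, H^8≡565, H^16≡1193, H^32≡1279, H^64≡1340, H^128≡554, H^256≡1116, H^512≡850
637 = 512 + 64 + 32 + 16 + 8 + 4 + 1, so H^637 ≡ 850·1340·1279·1193·565·1109·1491 ≡ 1031 (mod 1529)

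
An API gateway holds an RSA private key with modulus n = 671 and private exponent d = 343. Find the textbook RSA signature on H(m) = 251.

(H(m))^2 ≡ 251^2 = 63001 ≡ 598
(H(m))^4 ≡ 598^2 = 357604 ≡ 632
(H(m))^8 ≡ 632^2 = 399424 ≡ 179
(H(m))^16 ≡ 179^2 = 32041 ≡ 504
(H(m))^32 ≡ 504^2 = 254016 ≡ 378
(H(m))^64 ≡ 378^2 = 142884 ≡ 632
(H(m))^128 ≡ 632^2 = 399424 ≡ 179
(H(m))^256 ≡ 179^2 = 32041 ≡ 504
343 = 256 + 64 + 16 + 4 + 2 + 1, so (H(m))^343 ≡ 504·632·504·632·598·251 ≡ 311 (mod 671)

311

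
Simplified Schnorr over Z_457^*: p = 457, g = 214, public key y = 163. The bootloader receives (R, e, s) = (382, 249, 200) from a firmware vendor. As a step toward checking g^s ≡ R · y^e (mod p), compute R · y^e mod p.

205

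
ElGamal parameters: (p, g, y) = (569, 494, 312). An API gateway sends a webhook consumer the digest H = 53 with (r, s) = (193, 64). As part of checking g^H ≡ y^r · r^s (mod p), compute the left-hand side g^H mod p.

88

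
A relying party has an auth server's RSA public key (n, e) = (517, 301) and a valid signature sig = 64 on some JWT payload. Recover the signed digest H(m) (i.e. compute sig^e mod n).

sig^2 ≡ 64^2 = 4096 ≡ 477
sig^4 ≡ 477^2 = 227529 ≡ 49
sig^8 ≡ 49^2 = 2401 ≡ 333
sig^16 ≡ 333^2 = 110889 ≡ 251
sig^32 ≡ 251^2 = 63001 ≡ 444
sig^64 ≡ 444^2 = 197136 ≡ 159
sig^128 ≡ 159^2 = 25281 ≡ 465
sig^256 ≡ 465^2 = 216225 ≡ 119
301 = 256 + 32 + 8 + 4 + 1, so sig^301 ≡ 119·444·333·49·64 ≡ 383 (mod 517)

383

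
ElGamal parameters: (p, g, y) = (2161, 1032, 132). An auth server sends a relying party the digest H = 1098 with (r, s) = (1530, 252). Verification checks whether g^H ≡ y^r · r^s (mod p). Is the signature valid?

valid

Left side g^H mod p:
Squares mod 2161: 1032^1≡1032, 1032^2≡1812, 1032^4≡785, 1032^8≡340, 1032^16≡1067, 1032^32≡1803, 1032^64≡665, 1032^128≡1381, 1032^256≡1159, 1032^512≡1300, 1032^1024≡98
1098 = 1024 + 64 + 8 + 2, so 1032^1098 ≡ 98·665·340·1812 ≡ 1470 (mod 2161)
Right side y^r · r^s mod p:
Squares mod 2161: 132^1≡132, 132^2≡136, 132^4≡1208, 132^8≡589, 132^16≡1161, 132^32≡1618, 132^64≡953, 132^128≡589, 132^256≡1161, 132^512≡1618, 132^1024≡953
1530 = 1024 + 256 + 128 + 64 + 32 + 16 + 8 + 2, so 132^1530 ≡ 953·1161·589·953·1618·1161·589·136 ≡ 147 (mod 2161)
Squares mod 2161: 1530^1≡1530, 1530^2≡537, 1530^4≡956, 1530^8≡1994, 1530^16≡1957, 1530^32≡557, 1530^64≡1226, 1530^128≡1181
252 = 128 + 64 + 32 + 16 + 8 + 4, so 1530^252 ≡ 1181·1226·557·1957·1994·956 ≡ 10 (mod 2161)
147·10 = 1470 ≡ 1470 (mod 2161)
1470 ≡ 1470 (mod 2161), so the signature is genuine.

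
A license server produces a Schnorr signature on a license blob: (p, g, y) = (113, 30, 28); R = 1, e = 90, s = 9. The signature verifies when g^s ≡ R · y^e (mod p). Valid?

g^s mod p:
30^9 mod 113 = 109
R · y^e mod p:
28^90 mod 113 = 109
1·109 = 109 ≡ 109 (mod 113)
109 ≡ 109 (mod 113); signature holds.

yes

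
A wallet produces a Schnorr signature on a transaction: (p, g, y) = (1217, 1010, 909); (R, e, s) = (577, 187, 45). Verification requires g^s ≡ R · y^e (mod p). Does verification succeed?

g^s mod p:
1010^2 = 1020100 ≡ 254
1010^4 ≡ 254^2 = 64516 ≡ 15
1010^8 ≡ 15^2 = 225
1010^16 ≡ 225^2 = 50625 ≡ 728
1010^32 ≡ 728^2 = 529984 ≡ 589
45 = 32 + 8 + 4 + 1, so 1010^45 ≡ 589·225·15·1010 ≡ 698 (mod 1217)
R · y^e mod p:
909^2 = 826281 ≡ 1155
909^4 ≡ 1155^2 = 1334025 ≡ 193
909^8 ≡ 193^2 = 37249 ≡ 739
909^16 ≡ 739^2 = 546121 ≡ 905
909^32 ≡ 905^2 = 819025 ≡ 1201
909^64 ≡ 1201^2 = 1442401 ≡ 256
909^128 ≡ 256^2 = 65536 ≡ 1035
187 = 128 + 32 + 16 + 8 + 2 + 1, so 909^187 ≡ 1035·1201·905·739·1155·909 ≡ 69 (mod 1217)
577·69 = 39813 ≡ 869 (mod 1217)
698 ≠ 869; the check fails.

fails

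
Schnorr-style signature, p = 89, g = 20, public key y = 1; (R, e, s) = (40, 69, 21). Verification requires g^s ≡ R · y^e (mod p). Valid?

yes

g^s mod p:
Squares mod 89: 20^1≡20, 20^2≡44, 20^4≡67, 20^8≡39, 20^16≡8
21 = 16 + 4 + 1, so 20^21 ≡ 8·67·20 ≡ 40 (mod 89)
R · y^e mod p:
Squares mod 89: 1^1≡1, 1^2≡1, 1^4≡1, 1^8≡1, 1^16≡1, 1^32≡1, 1^64≡1
69 = 64 + 4 + 1, so 1^69 ≡ 1·1·1 ≡ 1 (mod 89)
40·1 = 40 ≡ 40 (mod 89)
40 ≡ 40 (mod 89); signature holds.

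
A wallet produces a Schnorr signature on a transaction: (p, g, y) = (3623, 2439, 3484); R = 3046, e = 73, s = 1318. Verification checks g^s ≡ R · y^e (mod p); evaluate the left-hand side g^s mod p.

2439^2 = 5948721 ≡ 3378
2439^4 ≡ 3378^2 = 11410884 ≡ 2057
2439^8 ≡ 2057^2 = 4231249 ≡ 3208
2439^16 ≡ 3208^2 = 10291264 ≡ 1944
2439^32 ≡ 1944^2 = 3779136 ≡ 347
2439^64 ≡ 347^2 = 120409 ≡ 850
2439^128 ≡ 850^2 = 722500 ≡ 1523
2439^256 ≡ 1523^2 = 2319529 ≡ 809
2439^512 ≡ 809^2 = 654481 ≡ 2341
2439^1024 ≡ 2341^2 = 5480281 ≡ 2305
1318 = 1024 + 256 + 32 + 4 + 2, so 2439^1318 ≡ 2305·809·347·2057·3378 ≡ 1890 (mod 3623)

1890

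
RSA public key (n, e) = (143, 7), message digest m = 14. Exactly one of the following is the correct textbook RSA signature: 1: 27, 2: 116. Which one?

Candidate 1: 27^2 = 729 ≡ 14; 27^4 ≡ 14^2 = 196 ≡ 53; 7 = 4 + 2 + 1, so 27^7 ≡ 53·14·27 ≡ 14 (mod 143)
  → matches m = 14
Candidate 2: 116^2 = 13456 ≡ 14; 116^4 ≡ 14^2 = 196 ≡ 53; 7 = 4 + 2 + 1, so 116^7 ≡ 53·14·116 ≡ 129 (mod 143)

1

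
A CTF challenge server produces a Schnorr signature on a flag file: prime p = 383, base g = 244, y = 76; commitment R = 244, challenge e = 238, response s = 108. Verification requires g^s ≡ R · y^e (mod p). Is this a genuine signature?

g^s mod p:
244^108 mod 383 = 110
R · y^e mod p:
76^238 mod 383 = 235
244·235 = 57340 ≡ 273 (mod 383)
110 ≠ 273; the check fails.

forged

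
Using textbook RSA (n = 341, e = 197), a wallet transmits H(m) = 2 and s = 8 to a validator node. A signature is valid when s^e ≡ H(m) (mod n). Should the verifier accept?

s^2 ≡ 8^2 = 64
s^4 ≡ 64^2 = 4096 ≡ 4
s^8 ≡ 4^2 = 16
s^16 ≡ 16^2 = 256
s^32 ≡ 256^2 = 65536 ≡ 64
s^64 ≡ 64^2 = 4096 ≡ 4
s^128 ≡ 4^2 = 16
197 = 128 + 64 + 4 + 1, so s^197 ≡ 16·4·4·8 ≡ 2 (mod 341)
2 = H(m), so the signature checks out.

accept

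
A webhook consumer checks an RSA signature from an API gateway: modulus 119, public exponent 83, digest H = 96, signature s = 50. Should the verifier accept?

reject

Squares mod 119: s^1≡50, s^2≡1, s^4≡1, s^8≡1, s^16≡1, s^32≡1, s^64≡1
83 = 64 + 16 + 2 + 1, so s^83 ≡ 1·1·1·50 ≡ 50 (mod 119)
The recovered value 50 does not match the digest 96.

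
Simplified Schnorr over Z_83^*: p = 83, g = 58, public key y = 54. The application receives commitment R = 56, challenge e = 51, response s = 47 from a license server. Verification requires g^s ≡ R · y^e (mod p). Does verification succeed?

fails

g^s mod p:
58^2 = 3364 ≡ 44
58^4 ≡ 44^2 = 1936 ≡ 27
58^8 ≡ 27^2 = 729 ≡ 65
58^16 ≡ 65^2 = 4225 ≡ 75
58^32 ≡ 75^2 = 5625 ≡ 64
47 = 32 + 8 + 4 + 2 + 1, so 58^47 ≡ 64·65·27·44·58 ≡ 57 (mod 83)
R · y^e mod p:
54^2 = 2916 ≡ 11
54^4 ≡ 11^2 = 121 ≡ 38
54^8 ≡ 38^2 = 1444 ≡ 33
54^16 ≡ 33^2 = 1089 ≡ 10
54^32 ≡ 10^2 = 100 ≡ 17
51 = 32 + 16 + 2 + 1, so 54^51 ≡ 17·10·11·54 ≡ 52 (mod 83)
56·52 = 2912 ≡ 7 (mod 83)
57 ≠ 7; the check fails.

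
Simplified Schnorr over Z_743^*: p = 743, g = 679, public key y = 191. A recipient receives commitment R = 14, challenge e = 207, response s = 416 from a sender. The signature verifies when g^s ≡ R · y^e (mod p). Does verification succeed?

passes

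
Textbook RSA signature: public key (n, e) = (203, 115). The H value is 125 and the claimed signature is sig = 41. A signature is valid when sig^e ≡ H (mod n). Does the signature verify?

sig^2 ≡ 41^2 = 1681 ≡ 57
sig^4 ≡ 57^2 = 3249 ≡ 1
sig^8 ≡ 1^2 = 1
sig^16 ≡ 1^2 = 1
sig^32 ≡ 1^2 = 1
sig^64 ≡ 1^2 = 1
115 = 64 + 32 + 16 + 2 + 1, so sig^115 ≡ 1·1·1·57·41 ≡ 104 (mod 203)
104 ≠ 125, so verification fails.

does not verify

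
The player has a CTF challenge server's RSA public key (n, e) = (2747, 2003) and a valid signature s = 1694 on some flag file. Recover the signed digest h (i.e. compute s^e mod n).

Squares mod 2747: s^1≡1694, s^2≡1768, s^4≡2485, s^8≡2716, s^16≡961, s^32≡529, s^64≡2394, s^128≡994, s^256≡1863, s^512≡1308, s^1024≡2230
2003 = 1024 + 512 + 256 + 128 + 64 + 16 + 2 + 1, so s^2003 ≡ 2230·1308·1863·994·2394·961·1768·1694 ≡ 1172 (mod 2747)

1172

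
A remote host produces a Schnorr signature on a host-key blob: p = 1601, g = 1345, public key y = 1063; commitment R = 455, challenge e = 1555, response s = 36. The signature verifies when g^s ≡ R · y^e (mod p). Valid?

yes

g^s mod p:
1345^2 = 1809025 ≡ 1496
1345^4 ≡ 1496^2 = 2238016 ≡ 1419
1345^8 ≡ 1419^2 = 2013561 ≡ 1104
1345^16 ≡ 1104^2 = 1218816 ≡ 455
1345^32 ≡ 455^2 = 207025 ≡ 496
36 = 32 + 4, so 1345^36 ≡ 496·1419 ≡ 985 (mod 1601)
R · y^e mod p:
1063^2 = 1129969 ≡ 1264
1063^4 ≡ 1264^2 = 1597696 ≡ 1499
1063^8 ≡ 1499^2 = 2247001 ≡ 798
1063^16 ≡ 798^2 = 636804 ≡ 1207
1063^32 ≡ 1207^2 = 1456849 ≡ 1540
1063^64 ≡ 1540^2 = 2371600 ≡ 519
1063^128 ≡ 519^2 = 269361 ≡ 393
1063^256 ≡ 393^2 = 154449 ≡ 753
1063^512 ≡ 753^2 = 567009 ≡ 255
1063^1024 ≡ 255^2 = 65025 ≡ 985
1555 = 1024 + 512 + 16 + 2 + 1, so 1063^1555 ≡ 985·255·1207·1264·1063 ≡ 442 (mod 1601)
455·442 = 201110 ≡ 985 (mod 1601)
985 ≡ 985 (mod 1601); signature holds.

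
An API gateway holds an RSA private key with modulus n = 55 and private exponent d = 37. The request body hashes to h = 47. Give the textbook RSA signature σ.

Squares mod 55: h^1≡47, h^2≡9, h^4≡26, h^8≡16, h^16≡36, h^32≡31
37 = 32 + 4 + 1, so h^37 ≡ 31·26·47 ≡ 42 (mod 55)

42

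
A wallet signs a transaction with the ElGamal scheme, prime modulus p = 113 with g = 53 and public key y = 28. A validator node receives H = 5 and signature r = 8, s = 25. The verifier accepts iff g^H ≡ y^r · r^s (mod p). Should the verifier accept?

accept

Left side g^H mod p:
53^2 = 2809 ≡ 97
53^4 ≡ 97^2 = 9409 ≡ 30
5 = 4 + 1, so 53^5 ≡ 30·53 ≡ 8 (mod 113)
Right side y^r · r^s mod p:
28^2 = 784 ≡ 106
28^4 ≡ 106^2 = 11236 ≡ 49
28^8 ≡ 49^2 = 2401 ≡ 28
8^2 = 64
8^4 ≡ 64^2 = 4096 ≡ 28
8^8 ≡ 28^2 = 784 ≡ 106
8^16 ≡ 106^2 = 11236 ≡ 49
25 = 16 + 8 + 1, so 8^25 ≡ 49·106·8 ≡ 81 (mod 113)
28·81 = 2268 ≡ 8 (mod 113)
8 ≡ 8 (mod 113), so the signature is genuine.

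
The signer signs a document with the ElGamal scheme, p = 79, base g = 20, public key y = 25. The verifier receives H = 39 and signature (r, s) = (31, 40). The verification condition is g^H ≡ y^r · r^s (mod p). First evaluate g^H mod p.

20^2 = 400 ≡ 5
20^4 ≡ 5^2 = 25
20^8 ≡ 25^2 = 625 ≡ 72
20^16 ≡ 72^2 = 5184 ≡ 49
20^32 ≡ 49^2 = 2401 ≡ 31
39 = 32 + 4 + 2 + 1, so 20^39 ≡ 31·25·5·20 ≡ 1 (mod 79)

1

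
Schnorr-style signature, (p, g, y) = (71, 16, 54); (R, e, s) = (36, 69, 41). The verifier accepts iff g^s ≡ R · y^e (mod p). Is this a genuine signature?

g^s mod p:
16^2 = 256 ≡ 43
16^4 ≡ 43^2 = 1849 ≡ 3
16^8 ≡ 3^2 = 9
16^16 ≡ 9^2 = 81 ≡ 10
16^32 ≡ 10^2 = 100 ≡ 29
41 = 32 + 8 + 1, so 16^41 ≡ 29·9·16 ≡ 58 (mod 71)
R · y^e mod p:
54^2 = 2916 ≡ 5
54^4 ≡ 5^2 = 25
54^8 ≡ 25^2 = 625 ≡ 57
54^16 ≡ 57^2 = 3249 ≡ 54
54^32 ≡ 54^2 = 2916 ≡ 5
54^64 ≡ 5^2 = 25
69 = 64 + 4 + 1, so 54^69 ≡ 25·25·54 ≡ 25 (mod 71)
36·25 = 900 ≡ 48 (mod 71)
58 ≠ 48; the check fails.

forged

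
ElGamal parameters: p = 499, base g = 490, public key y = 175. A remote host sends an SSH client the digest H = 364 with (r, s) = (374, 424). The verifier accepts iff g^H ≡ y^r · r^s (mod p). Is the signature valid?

valid

Left side g^H mod p:
490^2 = 240100 ≡ 81
490^4 ≡ 81^2 = 6561 ≡ 74
490^8 ≡ 74^2 = 5476 ≡ 486
490^16 ≡ 486^2 = 236196 ≡ 169
490^32 ≡ 169^2 = 28561 ≡ 118
490^64 ≡ 118^2 = 13924 ≡ 451
490^128 ≡ 451^2 = 203401 ≡ 308
490^256 ≡ 308^2 = 94864 ≡ 54
364 = 256 + 64 + 32 + 8 + 4, so 490^364 ≡ 54·451·118·486·74 ≡ 118 (mod 499)
Right side y^r · r^s mod p:
175^2 = 30625 ≡ 186
175^4 ≡ 186^2 = 34596 ≡ 165
175^8 ≡ 165^2 = 27225 ≡ 279
175^16 ≡ 279^2 = 77841 ≡ 496
175^32 ≡ 496^2 = 246016 ≡ 9
175^64 ≡ 9^2 = 81
175^128 ≡ 81^2 = 6561 ≡ 74
175^256 ≡ 74^2 = 5476 ≡ 486
374 = 256 + 64 + 32 + 16 + 4 + 2, so 175^374 ≡ 486·81·9·496·165·186 ≡ 481 (mod 499)
374^2 = 139876 ≡ 156
374^4 ≡ 156^2 = 24336 ≡ 384
374^8 ≡ 384^2 = 147456 ≡ 251
374^16 ≡ 251^2 = 63001 ≡ 127
374^32 ≡ 127^2 = 16129 ≡ 161
374^64 ≡ 161^2 = 25921 ≡ 472
374^128 ≡ 472^2 = 222784 ≡ 230
374^256 ≡ 230^2 = 52900 ≡ 6
424 = 256 + 128 + 32 + 8, so 374^424 ≡ 6·230·161·251 ≡ 437 (mod 499)
481·437 = 210197 ≡ 118 (mod 499)
118 ≡ 118 (mod 499), so the signature is genuine.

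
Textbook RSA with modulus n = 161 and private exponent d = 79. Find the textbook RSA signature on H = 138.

H^2 ≡ 138^2 = 19044 ≡ 46
H^4 ≡ 46^2 = 2116 ≡ 23
H^8 ≡ 23^2 = 529 ≡ 46
H^16 ≡ 46^2 = 2116 ≡ 23
H^32 ≡ 23^2 = 529 ≡ 46
H^64 ≡ 46^2 = 2116 ≡ 23
79 = 64 + 8 + 4 + 2 + 1, so H^79 ≡ 23·46·23·46·138 ≡ 138 (mod 161)

138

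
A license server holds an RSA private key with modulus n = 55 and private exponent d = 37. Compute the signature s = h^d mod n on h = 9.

4

Squares mod 55: h^1≡9, h^2≡26, h^4≡16, h^8≡36, h^16≡31, h^32≡26
37 = 32 + 4 + 1, so h^37 ≡ 26·16·9 ≡ 4 (mod 55)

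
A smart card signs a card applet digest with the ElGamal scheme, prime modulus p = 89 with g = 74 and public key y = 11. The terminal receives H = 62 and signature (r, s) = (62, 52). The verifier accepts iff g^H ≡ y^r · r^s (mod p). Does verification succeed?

Left side g^H mod p:
74^2 = 5476 ≡ 47
74^4 ≡ 47^2 = 2209 ≡ 73
74^8 ≡ 73^2 = 5329 ≡ 78
74^16 ≡ 78^2 = 6084 ≡ 32
74^32 ≡ 32^2 = 1024 ≡ 45
62 = 32 + 16 + 8 + 4 + 2, so 74^62 ≡ 45·32·78·73·47 ≡ 9 (mod 89)
Right side y^r · r^s mod p:
11^2 = 121 ≡ 32
11^4 ≡ 32^2 = 1024 ≡ 45
11^8 ≡ 45^2 = 2025 ≡ 67
11^16 ≡ 67^2 = 4489 ≡ 39
11^32 ≡ 39^2 = 1521 ≡ 8
62 = 32 + 16 + 8 + 4 + 2, so 11^62 ≡ 8·39·67·45·32 ≡ 2 (mod 89)
62^2 = 3844 ≡ 17
62^4 ≡ 17^2 = 289 ≡ 22
62^8 ≡ 22^2 = 484 ≡ 39
62^16 ≡ 39^2 = 1521 ≡ 8
62^32 ≡ 8^2 = 64
52 = 32 + 16 + 4, so 62^52 ≡ 64·8·22 ≡ 50 (mod 89)
2·50 = 100 ≡ 11 (mod 89)
9 ≠ 11, so verification fails.

fails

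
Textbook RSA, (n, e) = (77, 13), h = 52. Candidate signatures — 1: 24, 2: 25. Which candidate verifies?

Candidate 1: 24^2 = 576 ≡ 37; 24^4 ≡ 37^2 = 1369 ≡ 60; 24^8 ≡ 60^2 = 3600 ≡ 58; 13 = 8 + 4 + 1, so 24^13 ≡ 58·60·24 ≡ 52 (mod 77)
  → matches h = 52
Candidate 2: 25^2 = 625 ≡ 9; 25^4 ≡ 9^2 = 81 ≡ 4; 25^8 ≡ 4^2 = 16; 13 = 8 + 4 + 1, so 25^13 ≡ 16·4·25 ≡ 60 (mod 77)

1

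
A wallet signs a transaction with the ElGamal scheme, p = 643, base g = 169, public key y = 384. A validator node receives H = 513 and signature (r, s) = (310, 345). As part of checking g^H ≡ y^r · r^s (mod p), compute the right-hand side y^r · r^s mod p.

Squares mod 643: 384^1≡384, 384^2≡209, 384^4≡600, 384^8≡563, 384^16≡613, 384^32≡257, 384^64≡463, 384^128≡250, 384^256≡129
310 = 256 + 32 + 16 + 4 + 2, so 384^310 ≡ 129·257·613·600·209 ≡ 36 (mod 643)
Squares mod 643: 310^1≡310, 310^2≡293, 310^4≡330, 310^8≡233, 310^16≡277, 310^32≡212, 310^64≡577, 310^128≡498, 310^256≡449
345 = 256 + 64 + 16 + 8 + 1, so 310^345 ≡ 449·577·277·233·310 ≡ 241 (mod 643)
y^r · r^s ≡ 36·241 = 8676 ≡ 317 (mod 643)

317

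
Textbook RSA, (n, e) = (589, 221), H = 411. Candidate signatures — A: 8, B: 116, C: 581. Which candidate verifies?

Candidate A: Squares mod 589: 8^1≡8, 8^2≡64, 8^4≡562, 8^8≡140, 8^16≡163, 8^32≡64, 8^64≡562, 8^128≡140; 221 = 128 + 64 + 16 + 8 + 4 + 1, so 8^221 ≡ 140·562·163·140·562·8 ≡ 411 (mod 589)
  → matches H = 411
Candidate B: Squares mod 589: 116^1≡116, 116^2≡498, 116^4≡35, 116^8≡47, 116^16≡442, 116^32≡405, 116^64≡283, 116^128≡574; 221 = 128 + 64 + 16 + 8 + 4 + 1, so 116^221 ≡ 574·283·442·47·35·116 ≡ 488 (mod 589)
Candidate C: Squares mod 589: 581^1≡581, 581^2≡64, 581^4≡562, 581^8≡140, 581^16≡163, 581^32≡64, 581^64≡562, 581^128≡140; 221 = 128 + 64 + 16 + 8 + 4 + 1, so 581^221 ≡ 140·562·163·140·562·581 ≡ 178 (mod 589)

A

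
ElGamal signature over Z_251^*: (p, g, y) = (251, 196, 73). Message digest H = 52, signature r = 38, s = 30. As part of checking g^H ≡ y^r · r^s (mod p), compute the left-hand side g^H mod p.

86

196^2 = 38416 ≡ 13
196^4 ≡ 13^2 = 169
196^8 ≡ 169^2 = 28561 ≡ 198
196^16 ≡ 198^2 = 39204 ≡ 48
196^32 ≡ 48^2 = 2304 ≡ 45
52 = 32 + 16 + 4, so 196^52 ≡ 45·48·169 ≡ 86 (mod 251)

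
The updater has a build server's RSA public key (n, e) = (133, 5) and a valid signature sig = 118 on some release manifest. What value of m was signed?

sig^2 ≡ 118^2 = 13924 ≡ 92
sig^4 ≡ 92^2 = 8464 ≡ 85
5 = 4 + 1, so sig^5 ≡ 85·118 ≡ 55 (mod 133)

55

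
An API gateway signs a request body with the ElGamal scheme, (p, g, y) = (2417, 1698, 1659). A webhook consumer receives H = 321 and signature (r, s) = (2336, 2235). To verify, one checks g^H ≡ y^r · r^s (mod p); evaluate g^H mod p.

7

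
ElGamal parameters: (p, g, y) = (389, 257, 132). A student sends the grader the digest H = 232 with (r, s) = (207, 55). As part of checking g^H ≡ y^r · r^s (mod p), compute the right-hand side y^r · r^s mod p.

13

132^2 = 17424 ≡ 308
132^4 ≡ 308^2 = 94864 ≡ 337
132^8 ≡ 337^2 = 113569 ≡ 370
132^16 ≡ 370^2 = 136900 ≡ 361
132^32 ≡ 361^2 = 130321 ≡ 6
132^64 ≡ 6^2 = 36
132^128 ≡ 36^2 = 1296 ≡ 129
207 = 128 + 64 + 8 + 4 + 2 + 1, so 132^207 ≡ 129·36·370·337·308·132 ≡ 288 (mod 389)
207^2 = 42849 ≡ 59
207^4 ≡ 59^2 = 3481 ≡ 369
207^8 ≡ 369^2 = 136161 ≡ 11
207^16 ≡ 11^2 = 121
207^32 ≡ 121^2 = 14641 ≡ 248
55 = 32 + 16 + 4 + 2 + 1, so 207^55 ≡ 248·121·369·59·207 ≡ 204 (mod 389)
y^r · r^s ≡ 288·204 = 58752 ≡ 13 (mod 389)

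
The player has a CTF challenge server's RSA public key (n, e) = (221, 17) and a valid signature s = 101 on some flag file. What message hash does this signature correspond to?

186

s^2 ≡ 101^2 = 10201 ≡ 35
s^4 ≡ 35^2 = 1225 ≡ 120
s^8 ≡ 120^2 = 14400 ≡ 35
s^16 ≡ 35^2 = 1225 ≡ 120
17 = 16 + 1, so s^17 ≡ 120·101 ≡ 186 (mod 221)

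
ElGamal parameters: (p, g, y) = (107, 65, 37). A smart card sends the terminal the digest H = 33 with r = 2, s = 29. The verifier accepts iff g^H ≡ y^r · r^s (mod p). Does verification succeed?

passes

Left side g^H mod p:
65^2 = 4225 ≡ 52
65^4 ≡ 52^2 = 2704 ≡ 29
65^8 ≡ 29^2 = 841 ≡ 92
65^16 ≡ 92^2 = 8464 ≡ 11
65^32 ≡ 11^2 = 121 ≡ 14
33 = 32 + 1, so 65^33 ≡ 14·65 ≡ 54 (mod 107)
Right side y^r · r^s mod p:
37^2 = 1369 ≡ 85
2^2 = 4
2^4 ≡ 4^2 = 16
2^8 ≡ 16^2 = 256 ≡ 42
2^16 ≡ 42^2 = 1764 ≡ 52
29 = 16 + 8 + 4 + 1, so 2^29 ≡ 52·42·16·2 ≡ 17 (mod 107)
85·17 = 1445 ≡ 54 (mod 107)
54 ≡ 54 (mod 107), so the signature is genuine.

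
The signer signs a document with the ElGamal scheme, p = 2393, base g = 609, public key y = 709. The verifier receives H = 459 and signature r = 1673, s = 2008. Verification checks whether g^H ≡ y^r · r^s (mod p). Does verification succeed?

passes

Left side g^H mod p:
609^2 = 370881 ≡ 2359
609^4 ≡ 2359^2 = 5564881 ≡ 1156
609^8 ≡ 1156^2 = 1336336 ≡ 1042
609^16 ≡ 1042^2 = 1085764 ≡ 1735
609^32 ≡ 1735^2 = 3010225 ≡ 2224
609^64 ≡ 2224^2 = 4946176 ≡ 2238
609^128 ≡ 2238^2 = 5008644 ≡ 95
609^256 ≡ 95^2 = 9025 ≡ 1846
459 = 256 + 128 + 64 + 8 + 2 + 1, so 609^459 ≡ 1846·95·2238·1042·2359·609 ≡ 12 (mod 2393)
Right side y^r · r^s mod p:
709^2 = 502681 ≡ 151
709^4 ≡ 151^2 = 22801 ≡ 1264
709^8 ≡ 1264^2 = 1597696 ≡ 1565
709^16 ≡ 1565^2 = 2449225 ≡ 1186
709^32 ≡ 1186^2 = 1406596 ≡ 1905
709^64 ≡ 1905^2 = 3629025 ≡ 1237
709^128 ≡ 1237^2 = 1530169 ≡ 1042
709^256 ≡ 1042^2 = 1085764 ≡ 1735
709^512 ≡ 1735^2 = 3010225 ≡ 2224
709^1024 ≡ 2224^2 = 4946176 ≡ 2238
1673 = 1024 + 512 + 128 + 8 + 1, so 709^1673 ≡ 2238·2224·1042·1565·709 ≡ 1035 (mod 2393)
1673^2 = 2798929 ≡ 1512
1673^4 ≡ 1512^2 = 2286144 ≡ 829
1673^8 ≡ 829^2 = 687241 ≡ 450
1673^16 ≡ 450^2 = 202500 ≡ 1488
1673^32 ≡ 1488^2 = 2214144 ≡ 619
1673^64 ≡ 619^2 = 383161 ≡ 281
1673^128 ≡ 281^2 = 78961 ≡ 2385
1673^256 ≡ 2385^2 = 5688225 ≡ 64
1673^512 ≡ 64^2 = 4096 ≡ 1703
1673^1024 ≡ 1703^2 = 2900209 ≡ 2286
2008 = 1024 + 512 + 256 + 128 + 64 + 16 + 8, so 1673^2008 ≡ 2286·1703·64·2385·281·1488·450 ≡ 1089 (mod 2393)
1035·1089 = 1127115 ≡ 12 (mod 2393)
12 ≡ 12 (mod 2393), so the signature is genuine.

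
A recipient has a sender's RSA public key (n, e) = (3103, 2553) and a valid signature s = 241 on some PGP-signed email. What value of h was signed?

2122

Squares mod 3103: s^1≡241, s^2≡2227, s^4≡935, s^8≡2282, s^16≡690, s^32≡1341, s^64≡1644, s^128≡23, s^256≡529, s^512≡571, s^1024≡226, s^2048≡1428
2553 = 2048 + 256 + 128 + 64 + 32 + 16 + 8 + 1, so s^2553 ≡ 1428·529·23·1644·1341·690·2282·241 ≡ 2122 (mod 3103)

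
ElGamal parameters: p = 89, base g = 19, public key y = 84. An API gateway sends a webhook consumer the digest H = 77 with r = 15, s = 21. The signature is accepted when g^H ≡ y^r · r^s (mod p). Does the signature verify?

does not verify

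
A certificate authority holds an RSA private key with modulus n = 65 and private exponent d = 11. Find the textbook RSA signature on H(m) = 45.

Squares mod 65: (H(m))^1≡45, (H(m))^2≡10, (H(m))^4≡35, (H(m))^8≡55
11 = 8 + 2 + 1, so (H(m))^11 ≡ 55·10·45 ≡ 50 (mod 65)

50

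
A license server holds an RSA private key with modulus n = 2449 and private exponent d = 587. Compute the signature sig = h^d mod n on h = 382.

h^2 ≡ 382^2 = 145924 ≡ 1433
h^4 ≡ 1433^2 = 2053489 ≡ 1227
h^8 ≡ 1227^2 = 1505529 ≡ 1843
h^16 ≡ 1843^2 = 3396649 ≡ 2335
h^32 ≡ 2335^2 = 5452225 ≡ 751
h^64 ≡ 751^2 = 564001 ≡ 731
h^128 ≡ 731^2 = 534361 ≡ 479
h^256 ≡ 479^2 = 229441 ≡ 1684
h^512 ≡ 1684^2 = 2835856 ≡ 2363
587 = 512 + 64 + 8 + 2 + 1, so h^587 ≡ 2363·731·1843·1433·382 ≡ 937 (mod 2449)

937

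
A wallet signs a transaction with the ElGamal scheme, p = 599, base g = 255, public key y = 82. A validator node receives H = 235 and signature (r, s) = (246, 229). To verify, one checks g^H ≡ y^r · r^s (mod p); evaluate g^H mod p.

49

255^2 = 65025 ≡ 333
255^4 ≡ 333^2 = 110889 ≡ 74
255^8 ≡ 74^2 = 5476 ≡ 85
255^16 ≡ 85^2 = 7225 ≡ 37
255^32 ≡ 37^2 = 1369 ≡ 171
255^64 ≡ 171^2 = 29241 ≡ 489
255^128 ≡ 489^2 = 239121 ≡ 120
235 = 128 + 64 + 32 + 8 + 2 + 1, so 255^235 ≡ 120·489·171·85·333·255 ≡ 49 (mod 599)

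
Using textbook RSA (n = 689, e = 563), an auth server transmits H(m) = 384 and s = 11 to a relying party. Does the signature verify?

does not verify

Squares mod 689: s^1≡11, s^2≡121, s^4≡172, s^8≡646, s^16≡471, s^32≡672, s^64≡289, s^128≡152, s^256≡367, s^512≡334
563 = 512 + 32 + 16 + 2 + 1, so s^563 ≡ 334·672·471·121·11 ≡ 305 (mod 689)
305 ≠ 384, so verification fails.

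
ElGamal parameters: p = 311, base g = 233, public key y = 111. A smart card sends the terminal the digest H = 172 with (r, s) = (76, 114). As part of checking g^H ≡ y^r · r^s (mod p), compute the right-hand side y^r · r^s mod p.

Squares mod 311: 111^1≡111, 111^2≡192, 111^4≡166, 111^8≡188, 111^16≡201, 111^32≡282, 111^64≡219
76 = 64 + 8 + 4, so 111^76 ≡ 219·188·166 ≡ 16 (mod 311)
Squares mod 311: 76^1≡76, 76^2≡178, 76^4≡273, 76^8≡200, 76^16≡192, 76^32≡166, 76^64≡188
114 = 64 + 32 + 16 + 2, so 76^114 ≡ 188·166·192·178 ≡ 60 (mod 311)
y^r · r^s ≡ 16·60 = 960 ≡ 27 (mod 311)

27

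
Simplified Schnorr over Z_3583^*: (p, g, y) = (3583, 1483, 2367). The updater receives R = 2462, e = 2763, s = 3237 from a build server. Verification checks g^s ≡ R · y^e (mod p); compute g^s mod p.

2659

1483^2 = 2199289 ≡ 2910
1483^4 ≡ 2910^2 = 8468100 ≡ 1471
1483^8 ≡ 1471^2 = 2163841 ≡ 3292
1483^16 ≡ 3292^2 = 10837264 ≡ 2272
1483^32 ≡ 2272^2 = 5161984 ≡ 2464
1483^64 ≡ 2464^2 = 6071296 ≡ 1694
1483^128 ≡ 1694^2 = 2869636 ≡ 3236
1483^256 ≡ 3236^2 = 10471696 ≡ 2170
1483^512 ≡ 2170^2 = 4708900 ≡ 838
1483^1024 ≡ 838^2 = 702244 ≡ 3559
1483^2048 ≡ 3559^2 = 12666481 ≡ 576
3237 = 2048 + 1024 + 128 + 32 + 4 + 1, so 1483^3237 ≡ 576·3559·3236·2464·1471·1483 ≡ 2659 (mod 3583)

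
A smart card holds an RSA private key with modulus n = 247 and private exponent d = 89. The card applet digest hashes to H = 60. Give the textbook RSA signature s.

203

H^2 ≡ 60^2 = 3600 ≡ 142
H^4 ≡ 142^2 = 20164 ≡ 157
H^8 ≡ 157^2 = 24649 ≡ 196
H^16 ≡ 196^2 = 38416 ≡ 131
H^32 ≡ 131^2 = 17161 ≡ 118
H^64 ≡ 118^2 = 13924 ≡ 92
89 = 64 + 16 + 8 + 1, so H^89 ≡ 92·131·196·60 ≡ 203 (mod 247)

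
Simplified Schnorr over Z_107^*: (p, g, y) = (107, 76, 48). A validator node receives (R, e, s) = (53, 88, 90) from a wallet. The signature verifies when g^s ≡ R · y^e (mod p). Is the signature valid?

valid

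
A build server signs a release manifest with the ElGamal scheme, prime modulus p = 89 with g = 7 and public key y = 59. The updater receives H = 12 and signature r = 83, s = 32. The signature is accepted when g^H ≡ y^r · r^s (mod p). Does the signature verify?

Left side g^H mod p:
Squares mod 89: 7^1≡7, 7^2≡49, 7^4≡87, 7^8≡4
12 = 8 + 4, so 7^12 ≡ 4·87 ≡ 81 (mod 89)
Right side y^r · r^s mod p:
Squares mod 89: 59^1≡59, 59^2≡10, 59^4≡11, 59^8≡32, 59^16≡45, 59^32≡67, 59^64≡39
83 = 64 + 16 + 2 + 1, so 59^83 ≡ 39·45·10·59 ≡ 24 (mod 89)
Squares mod 89: 83^1≡83, 83^2≡36, 83^4≡50, 83^8≡8, 83^16≡64, 83^32≡2
83^32 ≡ 2 (mod 89)
24·2 = 48 ≡ 48 (mod 89)
81 ≠ 48, so verification fails.

does not verify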